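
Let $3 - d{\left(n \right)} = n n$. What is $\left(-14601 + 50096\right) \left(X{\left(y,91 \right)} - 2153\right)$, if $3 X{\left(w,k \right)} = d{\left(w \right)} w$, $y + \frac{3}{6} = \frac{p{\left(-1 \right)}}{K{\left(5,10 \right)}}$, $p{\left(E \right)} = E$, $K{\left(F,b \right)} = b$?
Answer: $- \frac{1910986909}{25} \approx -7.6439 \cdot 10^{7}$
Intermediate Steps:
$d{\left(n \right)} = 3 - n^{2}$ ($d{\left(n \right)} = 3 - n n = 3 - n^{2}$)
$y = - \frac{3}{5}$ ($y = - \frac{1}{2} - \frac{1}{10} = - \frac{3}{5} \approx -0.6$)
$X{\left(w,k \right)} = \frac{w \left(3 - w^{2}\right)}{3}$ ($X{\left(w,k \right)} = \frac{\left(3 - w^{2}\right) w}{3} = \frac{w \left(3 - w^{2}\right)}{3}$)
$\left(-14601 + 50096\right) \left(X{\left(y,91 \right)} - 2153\right) = \left(-14601 + 50096\right) \left(\left(- \frac{3}{5} - \frac{\left(- \frac{3}{5}\right)^{3}}{3}\right) - 2153\right) = 35495 \left(\left(- \frac{3}{5} - - \frac{9}{125}\right) - 2153\right) = 35495 \left(\left(- \frac{3}{5} + \frac{9}{125}\right) - 2153\right) = 35495 \left(- \frac{66}{125} - 2153\right) = 35495 \left(- \frac{269191}{125}\right) = - \frac{1910986909}{25}$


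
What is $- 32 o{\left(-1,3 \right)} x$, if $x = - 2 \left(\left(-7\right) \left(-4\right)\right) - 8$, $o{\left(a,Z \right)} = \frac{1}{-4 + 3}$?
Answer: $-2048$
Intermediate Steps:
$o{\left(a,Z \right)} = -1$ ($o{\left(a,Z \right)} = \frac{1}{-1} = -1$)
$x = -64$ ($x = \left(-2\right) 28 - 8 = -56 - 8 = -64$)
$- 32 o{\left(-1,3 \right)} x = \left(-32\right) \left(-1\right) \left(-64\right) = 32 \left(-64\right) = -2048$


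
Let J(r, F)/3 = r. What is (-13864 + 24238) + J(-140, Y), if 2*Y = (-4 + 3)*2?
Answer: 9954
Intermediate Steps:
Y = -1 (Y = ((-4 + 3)*2)/2 = (-1*2)/2 = (½)*(-2) = -1)
J(r, F) = 3*r
(-13864 + 24238) + J(-140, Y) = (-13864 + 24238) + 3*(-140) = 10374 - 420 = 9954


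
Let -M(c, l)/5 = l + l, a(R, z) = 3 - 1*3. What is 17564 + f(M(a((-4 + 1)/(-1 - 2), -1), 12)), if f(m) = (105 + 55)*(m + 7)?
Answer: -516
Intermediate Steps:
a(R, z) = 0 (a(R, z) = 3 - 3 = 0)
M(c, l) = -10*l (M(c, l) = -5*(l + l) = -10*l)
f(m) = 1120 + 160*m (f(m) = 160*(7 + m) = 1120 + 160*m)
17564 + f(M(a((-4 + 1)/(-1 - 2), -1), 12)) = 17564 + (1120 + 160*(-10*12)) = 17564 + (1120 + 160*(-120)) = 17564 + (1120 - 19200) = 17564 - 18080 = -516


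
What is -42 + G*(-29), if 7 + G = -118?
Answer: 3583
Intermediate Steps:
G = -125 (G = -7 - 118 = -125)
-42 + G*(-29) = -42 - 125*(-29) = -42 + 3625 = 3583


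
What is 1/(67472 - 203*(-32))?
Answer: 1/73968 ≈ 1.3519e-5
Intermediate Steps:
1/(67472 - 203*(-32)) = 1/(67472 + 6496) = 1/73968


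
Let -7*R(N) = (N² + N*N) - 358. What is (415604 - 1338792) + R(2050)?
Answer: -14866958/7 ≈ -2.1239e+6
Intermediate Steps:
R(N) = 358/7 - 2*N²/7 (R(N) = -((N² + N*N) - 358)/7 = -((N² + N²) - 358)/7 = -(2*N² - 358)/7 = -(-358 + 2*N²)/7 = 358/7 - 2*N²/7)
(415604 - 1338792) + R(2050) = (415604 - 1338792) + (358/7 - 2/7*2050²) = -923188 + (358/7 - 2/7*4202500) = -923188 + (358/7 - 8405000/7) = -923188 - 8404642/7 = -14866958/7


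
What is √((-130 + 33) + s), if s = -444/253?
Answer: I*√6321205/253 ≈ 9.9375*I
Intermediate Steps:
s = -444/253 (s = -444*1/253 = -444/253 ≈ -1.7549)
√((-130 + 33) + s) = √((-130 + 33) - 444/253) = √(-97 - 444/253) = √(-24985/253) = I*√6321205/253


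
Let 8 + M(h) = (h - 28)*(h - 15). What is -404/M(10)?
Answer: -202/41 ≈ -4.9268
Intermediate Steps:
M(h) = -8 + (-28 + h)*(-15 + h) (M(h) = -8 + (h - 28)*(h - 15) = -8 + (-28 + h)*(-15 + h))
-404/M(10) = -404/(412 + 10² - 43*10) = -404/(412 + 100 - 430) = -404/82 = -404*1/82 = -202/41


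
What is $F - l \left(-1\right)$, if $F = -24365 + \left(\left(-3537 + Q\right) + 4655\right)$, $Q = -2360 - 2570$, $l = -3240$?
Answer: $-31417$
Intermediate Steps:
$Q = -4930$
$F = -28177$ ($F = -24365 + \left(\left(-3537 - 4930\right) + 4655\right) = -24365 + \left(-8467 + 4655\right) = -24365 - 3812 = -28177$)
$F - l \left(-1\right) = -28177 - \left(-3240\right) \left(-1\right) = -28177 - 3240 = -31417$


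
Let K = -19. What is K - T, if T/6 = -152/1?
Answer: 893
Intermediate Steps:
T = -912 (T = 6*(-152/1) = 6*(-152*1) = 6*(-152) = -912)
K - T = -19 - 1*(-912) = -19 + 912 = 893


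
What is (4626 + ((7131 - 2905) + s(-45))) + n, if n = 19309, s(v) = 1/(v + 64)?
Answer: 535060/19 ≈ 28161.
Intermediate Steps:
s(v) = 1/(64 + v)
(4626 + ((7131 - 2905) + s(-45))) + n = (4626 + ((7131 - 2905) + 1/(64 - 45))) + 19309 = (4626 + (4226 + 1/19)) + 19309 = (4626 + 80295/19) + 19309 = 168189/19 + 19309 = 535060/19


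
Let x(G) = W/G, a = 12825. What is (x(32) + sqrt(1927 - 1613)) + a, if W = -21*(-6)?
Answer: 205263/16 + sqrt(314) ≈ 12847.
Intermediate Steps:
W = 126
x(G) = 126/G
(x(32) + sqrt(1927 - 1613)) + a = (126/32 + sqrt(1927 - 1613)) + 12825 = (126*(1/32) + sqrt(314)) + 12825 = (63/16 + sqrt(314)) + 12825 = 205263/16 + sqrt(314)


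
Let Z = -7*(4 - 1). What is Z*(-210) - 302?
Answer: 4108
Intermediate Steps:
Z = -21 (Z = -7*3 = -21)
Z*(-210) - 302 = -21*(-210) - 302 = 4410 - 302 = 4108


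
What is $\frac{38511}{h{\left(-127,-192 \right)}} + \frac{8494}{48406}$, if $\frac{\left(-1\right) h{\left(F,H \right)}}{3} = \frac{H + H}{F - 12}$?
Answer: $- \frac{14394940927}{3097984} \approx -4646.5$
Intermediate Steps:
$h{\left(F,H \right)} = - \frac{6 H}{-12 + F}$ ($h{\left(F,H \right)} = - 3 \frac{H + H}{F - 12} = - 3 \frac{2 H}{-12 + F} = - \frac{6 H}{-12 + F}$)
$\frac{38511}{h{\left(-127,-192 \right)}} + \frac{8494}{48406} = \frac{38511}{\left(-6\right) \left(-192\right) \frac{1}{-12 - 127}} + \frac{8494}{48406} = \frac{38511}{\left(-6\right) \left(-192\right) \frac{1}{-139}} + 8494 \cdot \frac{1}{48406} = \frac{38511}{\left(-6\right) \left(-192\right) \left(- \frac{1}{139}\right)} + \frac{4247}{24203} = \frac{38511}{- \frac{1152}{139}} + \frac{4247}{24203} = 38511 \left(- \frac{139}{1152}\right) + \frac{4247}{24203} = - \frac{594781}{128} + \frac{4247}{24203} = - \frac{14394940927}{3097984}$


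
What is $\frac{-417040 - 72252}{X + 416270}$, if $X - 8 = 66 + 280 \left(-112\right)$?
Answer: $- \frac{122323}{96246} \approx -1.2709$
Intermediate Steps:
$X = -31286$ ($X = 8 + \left(66 + 280 \left(-112\right)\right) = 8 + \left(66 - 31360\right) = 8 - 31294 = -31286$)
$\frac{-417040 - 72252}{X + 416270} = \frac{-417040 - 72252}{-31286 + 416270} = - \frac{489292}{384984} = \left(-489292\right) \frac{1}{384984} = - \frac{122323}{96246}$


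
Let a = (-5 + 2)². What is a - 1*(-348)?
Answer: 357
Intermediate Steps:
a = 9 (a = (-3)² = 9)
a - 1*(-348) = 9 - 1*(-348) = 9 + 348 = 357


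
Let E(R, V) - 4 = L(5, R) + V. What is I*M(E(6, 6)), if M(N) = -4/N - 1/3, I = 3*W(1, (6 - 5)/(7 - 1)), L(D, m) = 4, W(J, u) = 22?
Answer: -286/7 ≈ -40.857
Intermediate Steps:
I = 66 (I = 3*22 = 66)
E(R, V) = 8 + V (E(R, V) = 4 + (4 + V) = 8 + V)
M(N) = -1/3 - 4/N (M(N) = -4/N - 1*1/3 = -4/N - 1/3 = -1/3 - 4/N)
I*M(E(6, 6)) = 66*((-12 - (8 + 6))/(3*(8 + 6))) = 66*((1/3)*(-12 - 1*14)/14) = 66*((1/3)*(1/14)*(-12 - 14)) = 66*((1/3)*(1/14)*(-26)) = 66*(-13/21) = -286/7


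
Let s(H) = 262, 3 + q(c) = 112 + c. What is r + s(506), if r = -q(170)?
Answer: -17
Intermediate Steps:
q(c) = 109 + c (q(c) = -3 + (112 + c) = 109 + c)
r = -279 (r = -(109 + 170) = -1*279 = -279)
r + s(506) = -279 + 262 = -17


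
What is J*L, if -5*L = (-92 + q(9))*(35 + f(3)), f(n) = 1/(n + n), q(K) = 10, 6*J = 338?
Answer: 1462019/45 ≈ 32489.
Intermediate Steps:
J = 169/3 (J = (1/6)*338 = 169/3 ≈ 56.333)
f(n) = 1/(2*n)
L = 8651/15 (L = -(-92 + 10)*(35 + (1/2)/3)/5 = -(-82)*(35 + (1/2)*(1/3))/5 = -(-82)*(35 + 1/6)/5 = -(-82)*211/(5*6) = -1/5*(-8651/3) = 8651/15 ≈ 576.73)
J*L = (169/3)*(8651/15) = 1462019/45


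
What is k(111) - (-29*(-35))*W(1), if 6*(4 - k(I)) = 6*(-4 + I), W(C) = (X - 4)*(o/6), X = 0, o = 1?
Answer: 1721/3 ≈ 573.67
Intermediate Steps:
W(C) = -2/3 (W(C) = (0 - 4)*(1/6) = -4/6 = -4*1/6 = -2/3)
k(I) = 8 - I (k(I) = 4 - (-4 + I) = 4 - (-24 + 6*I)/6 = 4 + (4 - I) = 8 - I)
k(111) - (-29*(-35))*W(1) = (8 - 1*111) - (-29*(-35))*(-2)/3 = (8 - 111) - 1015*(-2)/3 = -103 - 1*(-2030/3) = -103 + 2030/3 = 1721/3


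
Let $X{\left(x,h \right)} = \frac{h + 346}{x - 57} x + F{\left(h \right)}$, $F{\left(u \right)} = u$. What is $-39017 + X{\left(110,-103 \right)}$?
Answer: $- \frac{2046630}{53} \approx -38616.0$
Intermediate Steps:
$X{\left(x,h \right)} = h + \frac{x \left(346 + h\right)}{-57 + x}$ ($X{\left(x,h \right)} = \frac{h + 346}{x - 57} x + h = \frac{346 + h}{-57 + x} x + h = \frac{x \left(346 + h\right)}{-57 + x} + h = h + \frac{x \left(346 + h\right)}{-57 + x}$)
$-39017 + X{\left(110,-103 \right)} = -39017 + \frac{\left(-57\right) \left(-103\right) + 346 \cdot 110 + 2 \left(-103\right) 110}{-57 + 110} = -39017 + \frac{5871 + 38060 - 22660}{53} = -39017 + \frac{1}{53} \cdot 21271 = -39017 + \frac{21271}{53} = - \frac{2046630}{53}$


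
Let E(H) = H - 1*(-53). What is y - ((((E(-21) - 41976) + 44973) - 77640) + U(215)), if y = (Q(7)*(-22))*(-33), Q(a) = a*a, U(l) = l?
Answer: 109970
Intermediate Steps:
E(H) = 53 + H (E(H) = H + 53 = 53 + H)
Q(a) = a²
y = 35574 (y = (7²*(-22))*(-33) = (49*(-22))*(-33) = -1078*(-33) = 35574)
y - ((((E(-21) - 41976) + 44973) - 77640) + U(215)) = 35574 - (((((53 - 21) - 41976) + 44973) - 77640) + 215) = 35574 - ((((32 - 41976) + 44973) - 77640) + 215) = 35574 - (((-41944 + 44973) - 77640) + 215) = 35574 - ((3029 - 77640) + 215) = 35574 - (-74611 + 215) = 35574 - 1*(-74396) = 35574 + 74396 = 109970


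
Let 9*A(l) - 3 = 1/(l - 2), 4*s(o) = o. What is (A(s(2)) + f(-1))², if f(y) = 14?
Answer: 148225/729 ≈ 203.33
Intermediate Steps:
s(o) = o/4
A(l) = ⅓ + 1/(9*(-2 + l)) (A(l) = ⅓ + 1/(9*(l - 2)) = ⅓ + 1/(9*(-2 + l)))
(A(s(2)) + f(-1))² = ((-5 + 3*((¼)*2))/(9*(-2 + (¼)*2)) + 14)² = ((-5 + 3*(½))/(9*(-2 + ½)) + 14)² = ((-5 + 3/2)/(9*(-3/2)) + 14)² = ((⅑)*(-⅔)*(-7/2) + 14)² = (7/27 + 14)² = (385/27)² = 148225/729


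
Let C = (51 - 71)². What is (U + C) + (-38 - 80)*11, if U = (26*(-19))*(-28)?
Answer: 12934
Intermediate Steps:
U = 13832 (U = -494*(-28) = 13832)
C = 400 (C = (-20)² = 400)
(U + C) + (-38 - 80)*11 = (13832 + 400) + (-38 - 80)*11 = 14232 - 118*11 = 14232 - 1298 = 12934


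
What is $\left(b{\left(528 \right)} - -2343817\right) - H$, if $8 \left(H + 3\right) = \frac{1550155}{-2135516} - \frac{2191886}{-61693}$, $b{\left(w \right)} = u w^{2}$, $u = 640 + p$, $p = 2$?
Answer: $\frac{191109354746085569431}{1053971108704} \approx 1.8132 \cdot 10^{8}$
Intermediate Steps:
$u = 642$ ($u = 640 + 2 = 642$)
$b{\left(w \right)} = 642 w^{2}$
$H = \frac{1423260584649}{1053971108704}$ ($H = -3 + \frac{\frac{1550155}{-2135516} - \frac{2191886}{-61693}}{8} = -3 + \frac{1550155 \left(- \frac{1}{2135516}\right) - - \frac{2191886}{61693}}{8} = -3 + \frac{- \frac{1550155}{2135516} + \frac{2191886}{61693}}{8} = -3 + \frac{1}{8} \cdot \frac{4585173910761}{131746388588} = -3 + \frac{4585173910761}{1053971108704} = \frac{1423260584649}{1053971108704} \approx 1.3504$)
$\left(b{\left(528 \right)} - -2343817\right) - H = \left(642 \cdot 528^{2} - -2343817\right) - \frac{1423260584649}{1053971108704} = \left(642 \cdot 278784 + 2343817\right) - \frac{1423260584649}{1053971108704} = \left(178979328 + 2343817\right) - \frac{1423260584649}{1053971108704} = 181323145 - \frac{1423260584649}{1053971108704} = \frac{191109354746085569431}{1053971108704}$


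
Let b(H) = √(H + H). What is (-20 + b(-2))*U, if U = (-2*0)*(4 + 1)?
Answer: 0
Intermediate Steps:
U = 0 (U = 0*5 = 0)
b(H) = √2*√H (b(H) = √(2*H) = √2*√H)
(-20 + b(-2))*U = (-20 + √2*√(-2))*0 = (-20 + √2*(I*√2))*0 = (-20 + 2*I)*0 = 0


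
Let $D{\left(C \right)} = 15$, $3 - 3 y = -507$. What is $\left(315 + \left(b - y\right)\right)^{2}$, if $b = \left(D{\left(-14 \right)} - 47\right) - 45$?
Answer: $4624$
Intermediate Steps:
$y = 170$ ($y = 1 - -169 = 1 + 169 = 170$)
$b = -77$ ($b = \left(15 - 47\right) - 45 = -32 - 45 = -77$)
$\left(315 + \left(b - y\right)\right)^{2} = \left(315 - 247\right)^{2} = 68^{2} = 4624$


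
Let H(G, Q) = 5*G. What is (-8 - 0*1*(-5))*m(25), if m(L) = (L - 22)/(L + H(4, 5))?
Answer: -8/15 ≈ -0.53333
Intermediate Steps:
m(L) = (-22 + L)/(20 + L) (m(L) = (L - 22)/(L + 5*4) = (-22 + L)/(L + 20) = (-22 + L)/(20 + L))
(-8 - 0*1*(-5))*m(25) = (-8 - 0*1*(-5))*((-22 + 25)/(20 + 25)) = (-8 - 0*(-5))*(3/45) = (-8 - 1*0)*((1/45)*3) = (-8 + 0)*(1/15) = -8*1/15 = -8/15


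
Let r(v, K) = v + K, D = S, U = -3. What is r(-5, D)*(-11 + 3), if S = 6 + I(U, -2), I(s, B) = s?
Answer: 16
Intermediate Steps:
S = 3 (S = 6 - 3 = 3)
D = 3
r(v, K) = K + v
r(-5, D)*(-11 + 3) = (3 - 5)*(-11 + 3) = -2*(-8) = 16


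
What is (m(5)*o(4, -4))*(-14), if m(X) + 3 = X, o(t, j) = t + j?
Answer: 0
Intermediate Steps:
o(t, j) = j + t
m(X) = -3 + X
(m(5)*o(4, -4))*(-14) = ((-3 + 5)*(-4 + 4))*(-14) = (2*0)*(-14) = 0*(-14) = 0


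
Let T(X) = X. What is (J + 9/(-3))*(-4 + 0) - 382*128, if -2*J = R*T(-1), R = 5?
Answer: -48894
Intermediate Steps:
J = 5/2 (J = -5*(-1)/2 = -1/2*(-5) = 5/2 ≈ 2.5000)
(J + 9/(-3))*(-4 + 0) - 382*128 = (5/2 + 9/(-3))*(-4 + 0) - 382*128 = (5/2 + 9*(-1/3))*(-4) - 48896 = (5/2 - 3)*(-4) - 48896 = -1/2*(-4) - 48896 = 2 - 48896 = -48894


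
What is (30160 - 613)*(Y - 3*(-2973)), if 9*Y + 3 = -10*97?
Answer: 260335334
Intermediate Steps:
Y = -973/9 (Y = -1/3 + (-10*97)/9 = -1/3 + (1/9)*(-970) = -1/3 - 970/9 = -973/9 ≈ -108.11)
(30160 - 613)*(Y - 3*(-2973)) = (30160 - 613)*(-973/9 - 3*(-2973)) = 29547*(-973/9 + 8919) = 29547*(79298/9) = 260335334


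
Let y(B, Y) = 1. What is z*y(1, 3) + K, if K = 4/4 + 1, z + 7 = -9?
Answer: -14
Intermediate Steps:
z = -16 (z = -7 - 9 = -16)
K = 2 (K = 4*(¼) + 1 = 1 + 1 = 2)
z*y(1, 3) + K = -16*1 + 2 = -16 + 2 = -14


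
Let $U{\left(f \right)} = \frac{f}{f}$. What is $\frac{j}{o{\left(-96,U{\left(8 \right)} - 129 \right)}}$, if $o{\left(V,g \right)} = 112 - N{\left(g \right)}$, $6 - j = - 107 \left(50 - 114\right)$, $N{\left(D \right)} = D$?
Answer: $- \frac{3421}{120} \approx -28.508$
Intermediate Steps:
$j = -6842$ ($j = 6 - - 107 \left(50 - 114\right) = 6 - \left(-107\right) \left(-64\right) = 6 - 6848 = -6842$)
$U{\left(f \right)} = 1$
$o{\left(V,g \right)} = 112 - g$
$\frac{j}{o{\left(-96,U{\left(8 \right)} - 129 \right)}} = - \frac{6842}{112 - \left(1 - 129\right)} = - \frac{6842}{112 - -128} = - \frac{6842}{112 + 128} = - \frac{6842}{240} = \left(-6842\right) \frac{1}{240} = - \frac{3421}{120}$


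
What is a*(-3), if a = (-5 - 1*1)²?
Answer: -108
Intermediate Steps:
a = 36 (a = (-5 - 1)² = (-6)² = 36)
a*(-3) = 36*(-3) = -108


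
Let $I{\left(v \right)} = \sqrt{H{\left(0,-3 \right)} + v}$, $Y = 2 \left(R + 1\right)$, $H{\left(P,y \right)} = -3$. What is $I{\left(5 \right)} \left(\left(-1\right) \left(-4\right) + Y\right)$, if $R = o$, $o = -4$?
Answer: $- 2 \sqrt{2} \approx -2.8284$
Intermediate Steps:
$R = -4$
$Y = -6$ ($Y = 2 \left(-4 + 1\right) = 2 \left(-3\right) = -6$)
$I{\left(v \right)} = \sqrt{-3 + v}$
$I{\left(5 \right)} \left(\left(-1\right) \left(-4\right) + Y\right) = \sqrt{-3 + 5} \left(\left(-1\right) \left(-4\right) - 6\right) = \sqrt{2} \left(4 - 6\right) = \sqrt{2} \left(-2\right) = - 2 \sqrt{2}$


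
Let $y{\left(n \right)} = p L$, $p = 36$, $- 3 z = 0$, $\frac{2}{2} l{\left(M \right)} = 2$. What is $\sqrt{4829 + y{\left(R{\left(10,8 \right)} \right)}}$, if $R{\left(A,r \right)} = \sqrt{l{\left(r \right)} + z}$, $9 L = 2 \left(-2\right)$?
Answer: $\sqrt{4813} \approx 69.376$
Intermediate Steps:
$l{\left(M \right)} = 2$
$z = 0$ ($z = \left(- \frac{1}{3}\right) 0 = 0$)
$L = - \frac{4}{9}$ ($L = \frac{2 \left(-2\right)}{9} = \frac{1}{9} \left(-4\right) = - \frac{4}{9} \approx -0.44444$)
$R{\left(A,r \right)} = \sqrt{2}$ ($R{\left(A,r \right)} = \sqrt{2 + 0} = \sqrt{2}$)
$y{\left(n \right)} = -16$ ($y{\left(n \right)} = 36 \left(- \frac{4}{9}\right) = -16$)
$\sqrt{4829 + y{\left(R{\left(10,8 \right)} \right)}} = \sqrt{4829 - 16} = \sqrt{4813}$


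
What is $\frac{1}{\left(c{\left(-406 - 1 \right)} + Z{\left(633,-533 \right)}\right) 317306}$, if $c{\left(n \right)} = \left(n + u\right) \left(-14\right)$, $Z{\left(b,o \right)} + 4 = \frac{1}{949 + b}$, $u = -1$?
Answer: $\frac{791}{1432645633221} \approx 5.5213 \cdot 10^{-10}$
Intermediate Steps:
$Z{\left(b,o \right)} = -4 + \frac{1}{949 + b}$
$c{\left(n \right)} = 14 - 14 n$ ($c{\left(n \right)} = \left(n - 1\right) \left(-14\right) = \left(-1 + n\right) \left(-14\right) = 14 - 14 n$)
$\frac{1}{\left(c{\left(-406 - 1 \right)} + Z{\left(633,-533 \right)}\right) 317306} = \frac{1}{\left(\left(14 - 14 \left(-406 - 1\right)\right) + \frac{-3795 - 2532}{949 + 633}\right) 317306} = \frac{1}{\left(14 - -5698\right) + \frac{-3795 - 2532}{1582}} \cdot \frac{1}{317306} = \frac{1}{\left(14 + 5698\right) + \frac{1}{1582} \left(-6327\right)} \frac{1}{317306} = \frac{1}{5712 - \frac{6327}{1582}} \cdot \frac{1}{317306} = \frac{1}{\frac{9030057}{1582}} \cdot \frac{1}{317306} = \frac{1582}{9030057} \cdot \frac{1}{317306} = \frac{791}{1432645633221}$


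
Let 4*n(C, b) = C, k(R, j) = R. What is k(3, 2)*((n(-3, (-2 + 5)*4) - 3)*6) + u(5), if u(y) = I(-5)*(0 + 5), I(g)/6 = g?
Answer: -435/2 ≈ -217.50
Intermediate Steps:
I(g) = 6*g
n(C, b) = C/4
u(y) = -150 (u(y) = (6*(-5))*(0 + 5) = -30*5 = -150)
k(3, 2)*((n(-3, (-2 + 5)*4) - 3)*6) + u(5) = 3*(((1/4)*(-3) - 3)*6) - 150 = 3*((-3/4 - 3)*6) - 150 = 3*(-15/4*6) - 150 = 3*(-45/2) - 150 = -135/2 - 150 = -435/2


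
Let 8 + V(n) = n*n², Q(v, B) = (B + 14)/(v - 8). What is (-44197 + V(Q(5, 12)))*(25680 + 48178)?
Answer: -89450236238/27 ≈ -3.3130e+9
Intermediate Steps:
Q(v, B) = (14 + B)/(-8 + v)
V(n) = -8 + n³ (V(n) = -8 + n*n² = -8 + n³)
(-44197 + V(Q(5, 12)))*(25680 + 48178) = (-44197 + (-8 + ((14 + 12)/(-8 + 5))³))*(25680 + 48178) = (-44197 + (-8 + (26/(-3))³))*73858 = (-44197 + (-8 + (-⅓*26)³))*73858 = (-44197 + (-8 + (-26/3)³))*73858 = (-44197 + (-8 - 17576/27))*73858 = (-44197 - 17792/27)*73858 = -1211111/27*73858 = -89450236238/27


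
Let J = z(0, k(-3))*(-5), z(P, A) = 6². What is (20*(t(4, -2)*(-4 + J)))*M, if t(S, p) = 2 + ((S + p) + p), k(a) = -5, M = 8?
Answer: -58880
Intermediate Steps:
z(P, A) = 36
J = -180 (J = 36*(-5) = -180)
t(S, p) = 2 + S + 2*p (t(S, p) = 2 + (S + 2*p) = 2 + S + 2*p)
(20*(t(4, -2)*(-4 + J)))*M = (20*((2 + 4 + 2*(-2))*(-4 - 180)))*8 = (20*((2 + 4 - 4)*(-184)))*8 = (20*(2*(-184)))*8 = (20*(-368))*8 = -7360*8 = -58880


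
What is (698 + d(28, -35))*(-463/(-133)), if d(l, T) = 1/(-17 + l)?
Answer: 507911/209 ≈ 2430.2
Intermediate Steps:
(698 + d(28, -35))*(-463/(-133)) = (698 + 1/(-17 + 28))*(-463/(-133)) = (698 + 1/11)*(-463*(-1/133)) = (698 + 1/11)*(463/133) = (7679/11)*(463/133) = 507911/209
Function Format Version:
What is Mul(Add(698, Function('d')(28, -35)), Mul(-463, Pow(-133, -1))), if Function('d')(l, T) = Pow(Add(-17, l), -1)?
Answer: Rational(507911, 209) ≈ 2430.2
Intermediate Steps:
Mul(Add(698, Function('d')(28, -35)), Mul(-463, Pow(-133, -1))) = Mul(Add(698, Pow(Add(-17, 28), -1)), Mul(-463, Pow(-133, -1))) = Mul(Add(698, Pow(11, -1)), Mul(-463, Rational(-1, 133))) = Mul(Add(698, Rational(1, 11)), Rational(463, 133)) = Mul(Rational(7679, 11), Rational(463, 133)) = Rational(507911, 209)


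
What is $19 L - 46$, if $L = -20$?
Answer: $-426$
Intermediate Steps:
$19 L - 46 = 19 \left(-20\right) - 46 = -380 - 46 = -426$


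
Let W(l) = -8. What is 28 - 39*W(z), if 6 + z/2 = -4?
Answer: 340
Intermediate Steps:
z = -20 (z = -12 + 2*(-4) = -12 - 8 = -20)
28 - 39*W(z) = 28 - 39*(-8) = 28 + 312 = 340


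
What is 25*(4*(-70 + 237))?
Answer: 16700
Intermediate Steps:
25*(4*(-70 + 237)) = 25*(4*167) = 25*668 = 16700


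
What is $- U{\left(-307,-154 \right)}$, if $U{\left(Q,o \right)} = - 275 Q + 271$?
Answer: $-84696$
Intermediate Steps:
$U{\left(Q,o \right)} = 271 - 275 Q$
$- U{\left(-307,-154 \right)} = - (271 - -84425) = - (271 + 84425) = \left(-1\right) 84696 = -84696$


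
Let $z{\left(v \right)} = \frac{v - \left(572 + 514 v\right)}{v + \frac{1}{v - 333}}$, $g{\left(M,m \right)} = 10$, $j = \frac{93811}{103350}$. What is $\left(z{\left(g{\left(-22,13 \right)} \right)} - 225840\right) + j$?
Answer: $- \frac{75556722689381}{333717150} \approx -2.2641 \cdot 10^{5}$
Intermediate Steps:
$j = \frac{93811}{103350}$ ($j = 93811 \cdot \frac{1}{103350} = \frac{93811}{103350} \approx 0.9077$)
$z{\left(v \right)} = \frac{-572 - 513 v}{v + \frac{1}{-333 + v}}$ ($z{\left(v \right)} = \frac{v - \left(572 + 514 v\right)}{v + \frac{1}{-333 + v}} = \frac{-572 - 513 v}{v + \frac{1}{-333 + v}}$)
$\left(z{\left(g{\left(-22,13 \right)} \right)} - 225840\right) + j = \left(\frac{190476 - 513 \cdot 10^{2} + 170257 \cdot 10}{1 + 10^{2} - 3330} - 225840\right) + \frac{93811}{103350} = \left(\frac{190476 - 51300 + 1702570}{1 + 100 - 3330} - 225840\right) + \frac{93811}{103350} = \left(\frac{190476 - 51300 + 1702570}{-3229} - 225840\right) + \frac{93811}{103350} = \left(\left(- \frac{1}{3229}\right) 1841746 - 225840\right) + \frac{93811}{103350} = \left(- \frac{1841746}{3229} - 225840\right) + \frac{93811}{103350} = - \frac{731079106}{3229} + \frac{93811}{103350} = - \frac{75556722689381}{333717150}$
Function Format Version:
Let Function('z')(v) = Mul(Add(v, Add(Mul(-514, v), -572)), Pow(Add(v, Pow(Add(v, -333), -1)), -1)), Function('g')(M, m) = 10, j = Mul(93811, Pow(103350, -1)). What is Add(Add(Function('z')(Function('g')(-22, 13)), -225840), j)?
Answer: Rational(-75556722689381, 333717150) ≈ -2.2641e+5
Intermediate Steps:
j = Rational(93811, 103350) (j = Mul(93811, Rational(1, 103350)) = Rational(93811, 103350) ≈ 0.90770)
Function('z')(v) = Mul(Pow(Add(v, Pow(Add(-333, v), -1)), -1), Add(-572, Mul(-513, v))) (Function('z')(v) = Mul(Add(v, Add(-572, Mul(-514, v))), Pow(Add(v, Pow(Add(-333, v), -1)), -1)) = Mul(Add(-572, Mul(-513, v)), Pow(Add(v, Pow(Add(-333, v), -1)), -1)) = Mul(Pow(Add(v, Pow(Add(-333, v), -1)), -1), Add(-572, Mul(-513, v))))
Add(Add(Function('z')(Function('g')(-22, 13)), -225840), j) = Add(Add(Mul(Pow(Add(1, Pow(10, 2), Mul(-333, 10)), -1), Add(190476, Mul(-513, Pow(10, 2)), Mul(170257, 10))), -225840), Rational(93811, 103350)) = Add(Add(Mul(Pow(Add(1, 100, -3330), -1), Add(190476, Mul(-513, 100), 1702570)), -225840), Rational(93811, 103350)) = Add(Add(Mul(Pow(-3229, -1), Add(190476, -51300, 1702570)), -225840), Rational(93811, 103350)) = Add(Add(Mul(Rational(-1, 3229), 1841746), -225840), Rational(93811, 103350)) = Add(Add(Rational(-1841746, 3229), -225840), Rational(93811, 103350)) = Add(Rational(-731079106, 3229), Rational(93811, 103350)) = Rational(-75556722689381, 333717150)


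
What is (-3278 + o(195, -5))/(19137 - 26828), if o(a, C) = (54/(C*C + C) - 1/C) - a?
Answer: 34701/76910 ≈ 0.45119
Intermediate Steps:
o(a, C) = -a - 1/C + 54/(C + C**2) (o(a, C) = (54/(C**2 + C) - 1/C) - a = (54/(C + C**2) - 1/C) - a = (-1/C + 54/(C + C**2)) - a = -a - 1/C + 54/(C + C**2))
(-3278 + o(195, -5))/(19137 - 26828) = (-3278 + (53 - 1*(-5) - 1*(-5)*195 - 1*195*(-5)**2)/((-5)*(1 - 5)))/(19137 - 26828) = (-3278 - 1/5*(53 + 5 + 975 - 1*195*25)/(-4))/(-7691) = (-3278 - 1/5*(-1/4)*(53 + 5 + 975 - 4875))*(-1/7691) = (-3278 - 1/5*(-1/4)*(-3842))*(-1/7691) = (-3278 - 1921/10)*(-1/7691) = -34701/10*(-1/7691) = 34701/76910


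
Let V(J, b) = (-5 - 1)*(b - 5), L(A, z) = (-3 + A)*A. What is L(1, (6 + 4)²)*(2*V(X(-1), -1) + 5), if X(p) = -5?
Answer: -154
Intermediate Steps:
L(A, z) = A*(-3 + A)
V(J, b) = 30 - 6*b (V(J, b) = -6*(-5 + b) = 30 - 6*b)
L(1, (6 + 4)²)*(2*V(X(-1), -1) + 5) = (1*(-3 + 1))*(2*(30 - 6*(-1)) + 5) = (1*(-2))*(2*(30 + 6) + 5) = -2*(2*36 + 5) = -2*(72 + 5) = -2*77 = -154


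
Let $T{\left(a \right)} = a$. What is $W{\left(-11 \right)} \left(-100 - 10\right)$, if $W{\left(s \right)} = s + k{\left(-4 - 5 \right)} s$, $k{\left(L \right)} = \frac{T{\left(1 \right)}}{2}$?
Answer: $1815$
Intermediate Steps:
$k{\left(L \right)} = \frac{1}{2}$ ($k{\left(L \right)} = 1 \cdot \frac{1}{2} = \frac{1}{2}$)
$W{\left(s \right)} = \frac{3 s}{2}$ ($W{\left(s \right)} = s + \frac{s}{2} = \frac{3 s}{2}$)
$W{\left(-11 \right)} \left(-100 - 10\right) = \frac{3}{2} \left(-11\right) \left(-100 - 10\right) = \left(- \frac{33}{2}\right) \left(-110\right) = 1815$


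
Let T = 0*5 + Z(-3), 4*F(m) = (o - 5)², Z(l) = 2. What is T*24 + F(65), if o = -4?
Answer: 273/4 ≈ 68.250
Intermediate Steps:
F(m) = 81/4 (F(m) = (-4 - 5)²/4 = (¼)*(-9)² = (¼)*81 = 81/4)
T = 2 (T = 0*5 + 2 = 0 + 2 = 2)
T*24 + F(65) = 2*24 + 81/4 = 48 + 81/4 = 273/4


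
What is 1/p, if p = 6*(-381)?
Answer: -1/2286 ≈ -0.00043745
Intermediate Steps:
p = -2286
1/p = 1/(-2286) = -1/2286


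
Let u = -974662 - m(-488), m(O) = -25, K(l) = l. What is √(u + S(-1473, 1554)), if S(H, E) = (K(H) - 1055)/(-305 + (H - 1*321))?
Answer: 7*I*√87633701285/2099 ≈ 987.24*I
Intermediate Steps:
S(H, E) = (-1055 + H)/(-626 + H) (S(H, E) = (H - 1055)/(-305 + (H - 1*321)) = (-1055 + H)/(-305 + (H - 321)) = (-1055 + H)/(-305 + (-321 + H)) = (-1055 + H)/(-626 + H))
u = -974637 (u = -974662 - 1*(-25) = -974662 + 25 = -974637)
√(u + S(-1473, 1554)) = √(-974637 + (-1055 - 1473)/(-626 - 1473)) = √(-974637 - 2528/(-2099)) = √(-974637 - 1/2099*(-2528)) = √(-974637 + 2528/2099) = √(-2045760535/2099) = 7*I*√87633701285/2099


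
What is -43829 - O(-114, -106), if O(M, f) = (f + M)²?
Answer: -92229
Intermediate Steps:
O(M, f) = (M + f)²
-43829 - O(-114, -106) = -43829 - (-114 - 106)² = -43829 - 1*(-220)² = -43829 - 1*48400 = -43829 - 48400 = -92229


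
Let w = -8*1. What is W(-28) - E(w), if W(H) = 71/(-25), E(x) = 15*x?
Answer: 2929/25 ≈ 117.16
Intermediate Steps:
w = -8
W(H) = -71/25 (W(H) = 71*(-1/25) = -71/25)
W(-28) - E(w) = -71/25 - 15*(-8) = -71/25 - 1*(-120) = -71/25 + 120 = 2929/25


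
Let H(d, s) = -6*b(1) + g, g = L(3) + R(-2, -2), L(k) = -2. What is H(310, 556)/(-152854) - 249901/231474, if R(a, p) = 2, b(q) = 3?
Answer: -19097100461/17690863398 ≈ -1.0795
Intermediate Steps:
g = 0 (g = -2 + 2 = 0)
H(d, s) = -18 (H(d, s) = -6*3 + 0 = -18 + 0 = -18)
H(310, 556)/(-152854) - 249901/231474 = -18/(-152854) - 249901/231474 = -18*(-1/152854) - 249901*1/231474 = 9/76427 - 249901/231474 = -19097100461/17690863398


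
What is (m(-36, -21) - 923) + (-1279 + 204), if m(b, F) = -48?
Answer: -2046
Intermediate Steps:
(m(-36, -21) - 923) + (-1279 + 204) = (-48 - 923) + (-1279 + 204) = -971 - 1075 = -2046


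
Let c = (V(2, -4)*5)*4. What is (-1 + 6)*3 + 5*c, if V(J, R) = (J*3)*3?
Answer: 1815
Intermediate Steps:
V(J, R) = 9*J (V(J, R) = (3*J)*3 = 9*J)
c = 360 (c = ((9*2)*5)*4 = (18*5)*4 = 90*4 = 360)
(-1 + 6)*3 + 5*c = (-1 + 6)*3 + 5*360 = 5*3 + 1800 = 15 + 1800 = 1815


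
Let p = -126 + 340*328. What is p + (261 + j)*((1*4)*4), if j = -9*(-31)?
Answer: 120034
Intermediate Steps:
p = 111394 (p = -126 + 111520 = 111394)
j = 279
p + (261 + j)*((1*4)*4) = 111394 + (261 + 279)*((1*4)*4) = 111394 + 540*(4*4) = 111394 + 540*16 = 111394 + 8640 = 120034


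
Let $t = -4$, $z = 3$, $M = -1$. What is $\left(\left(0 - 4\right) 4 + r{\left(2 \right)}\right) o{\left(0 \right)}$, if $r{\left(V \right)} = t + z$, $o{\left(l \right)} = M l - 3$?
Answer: $51$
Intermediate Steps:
$o{\left(l \right)} = -3 - l$ ($o{\left(l \right)} = - l - 3 = -3 - l$)
$r{\left(V \right)} = -1$ ($r{\left(V \right)} = -4 + 3 = -1$)
$\left(\left(0 - 4\right) 4 + r{\left(2 \right)}\right) o{\left(0 \right)} = \left(\left(0 - 4\right) 4 - 1\right) \left(-3 - 0\right) = \left(\left(-4\right) 4 - 1\right) \left(-3 + 0\right) = \left(-16 - 1\right) \left(-3\right) = \left(-17\right) \left(-3\right) = 51$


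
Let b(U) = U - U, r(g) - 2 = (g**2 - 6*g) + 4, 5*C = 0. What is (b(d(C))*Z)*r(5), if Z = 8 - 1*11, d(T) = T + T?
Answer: 0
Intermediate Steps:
C = 0 (C = (1/5)*0 = 0)
d(T) = 2*T
r(g) = 6 + g**2 - 6*g (r(g) = 2 + ((g**2 - 6*g) + 4) = 2 + (4 + g**2 - 6*g) = 6 + g**2 - 6*g)
Z = -3 (Z = 8 - 11 = -3)
b(U) = 0
(b(d(C))*Z)*r(5) = (0*(-3))*(6 + 5**2 - 6*5) = 0*(6 + 25 - 30) = 0*1 = 0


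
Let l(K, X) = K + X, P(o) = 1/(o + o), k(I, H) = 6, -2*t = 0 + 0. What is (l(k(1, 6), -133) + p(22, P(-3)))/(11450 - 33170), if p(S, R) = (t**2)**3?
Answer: 127/21720 ≈ 0.0058471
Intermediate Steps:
t = 0 (t = -(0 + 0)/2 = -1/2*0 = 0)
P(o) = 1/(2*o)
p(S, R) = 0 (p(S, R) = (0**2)**3 = 0**3 = 0)
(l(k(1, 6), -133) + p(22, P(-3)))/(11450 - 33170) = ((6 - 133) + 0)/(11450 - 33170) = (-127 + 0)/(-21720) = -127*(-1/21720) = 127/21720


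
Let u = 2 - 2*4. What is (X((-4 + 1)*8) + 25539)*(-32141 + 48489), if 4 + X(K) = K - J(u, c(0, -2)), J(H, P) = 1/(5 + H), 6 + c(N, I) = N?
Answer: 417070176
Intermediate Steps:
c(N, I) = -6 + N
u = -6 (u = 2 - 8 = -6)
X(K) = -3 + K (X(K) = -4 + (K - 1/(5 - 6)) = -4 + (K - 1/(-1)) = -4 + (K - 1*(-1)) = -4 + (K + 1) = -4 + (1 + K) = -3 + K)
(X((-4 + 1)*8) + 25539)*(-32141 + 48489) = ((-3 + (-4 + 1)*8) + 25539)*(-32141 + 48489) = ((-3 - 3*8) + 25539)*16348 = ((-3 - 24) + 25539)*16348 = (-27 + 25539)*16348 = 25512*16348 = 417070176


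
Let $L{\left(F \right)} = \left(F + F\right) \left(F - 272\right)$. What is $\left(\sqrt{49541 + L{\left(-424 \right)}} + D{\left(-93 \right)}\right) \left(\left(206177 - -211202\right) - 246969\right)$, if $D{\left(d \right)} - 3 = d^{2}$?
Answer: $1474387320 + 170410 \sqrt{639749} \approx 1.6107 \cdot 10^{9}$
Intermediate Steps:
$D{\left(d \right)} = 3 + d^{2}$
$L{\left(F \right)} = 2 F \left(-272 + F\right)$
$\left(\sqrt{49541 + L{\left(-424 \right)}} + D{\left(-93 \right)}\right) \left(\left(206177 - -211202\right) - 246969\right) = \left(\sqrt{49541 + 2 \left(-424\right) \left(-272 - 424\right)} + \left(3 + \left(-93\right)^{2}\right)\right) \left(\left(206177 - -211202\right) - 246969\right) = \left(\sqrt{49541 + 2 \left(-424\right) \left(-696\right)} + \left(3 + 8649\right)\right) \left(\left(206177 + 211202\right) - 246969\right) = \left(\sqrt{49541 + 590208} + 8652\right) \left(417379 - 246969\right) = \left(\sqrt{639749} + 8652\right) 170410 = \left(8652 + \sqrt{639749}\right) 170410 = 1474387320 + 170410 \sqrt{639749}$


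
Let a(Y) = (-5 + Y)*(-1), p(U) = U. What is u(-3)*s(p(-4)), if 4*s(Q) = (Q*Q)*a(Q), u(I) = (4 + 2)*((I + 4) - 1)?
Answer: 0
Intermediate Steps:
a(Y) = 5 - Y
u(I) = 18 + 6*I (u(I) = 6*((4 + I) - 1) = 6*(3 + I) = 18 + 6*I)
s(Q) = Q²*(5 - Q)/4 (s(Q) = ((Q*Q)*(5 - Q))/4 = (Q²*(5 - Q))/4 = Q²*(5 - Q)/4)
u(-3)*s(p(-4)) = (18 + 6*(-3))*((¼)*(-4)²*(5 - 1*(-4))) = (18 - 18)*((¼)*16*(5 + 4)) = 0*((¼)*16*9) = 0*36 = 0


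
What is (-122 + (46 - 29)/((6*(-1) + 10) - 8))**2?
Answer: 255025/16 ≈ 15939.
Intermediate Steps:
(-122 + (46 - 29)/((6*(-1) + 10) - 8))**2 = (-122 + 17/((-6 + 10) - 8))**2 = (-122 + 17/(4 - 8))**2 = (-122 + 17/(-4))**2 = (-122 + 17*(-1/4))**2 = (-122 - 17/4)**2 = (-505/4)**2 = 255025/16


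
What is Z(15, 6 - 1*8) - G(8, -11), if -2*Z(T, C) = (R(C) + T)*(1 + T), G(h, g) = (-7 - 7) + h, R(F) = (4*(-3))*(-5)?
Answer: -594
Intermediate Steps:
R(F) = 60 (R(F) = -12*(-5) = 60)
G(h, g) = -14 + h
Z(T, C) = -(1 + T)*(60 + T)/2 (Z(T, C) = -(60 + T)*(1 + T)/2 = -(1 + T)*(60 + T)/2)
Z(15, 6 - 1*8) - G(8, -11) = (-30 - 61/2*15 - 1/2*15**2) - (-14 + 8) = (-30 - 915/2 - 1/2*225) - 1*(-6) = (-30 - 915/2 - 225/2) + 6 = -600 + 6 = -594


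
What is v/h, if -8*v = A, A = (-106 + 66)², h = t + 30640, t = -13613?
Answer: -200/17027 ≈ -0.011746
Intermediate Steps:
h = 17027 (h = -13613 + 30640 = 17027)
A = 1600 (A = (-40)² = 1600)
v = -200 (v = -⅛*1600 = -200)
v/h = -200/17027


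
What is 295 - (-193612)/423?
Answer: 318397/423 ≈ 752.71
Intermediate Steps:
295 - (-193612)/423 = 295 - 499*(-388/423) = 295 + 193612/423 = 318397/423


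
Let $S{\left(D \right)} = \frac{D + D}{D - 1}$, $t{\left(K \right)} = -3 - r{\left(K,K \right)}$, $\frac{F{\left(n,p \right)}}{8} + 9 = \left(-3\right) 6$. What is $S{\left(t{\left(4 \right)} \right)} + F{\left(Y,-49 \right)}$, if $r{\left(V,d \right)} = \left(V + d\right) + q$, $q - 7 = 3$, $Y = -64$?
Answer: $- \frac{2355}{11} \approx -214.09$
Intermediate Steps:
$q = 10$ ($q = 7 + 3 = 10$)
$F{\left(n,p \right)} = -216$ ($F{\left(n,p \right)} = -72 + 8 \left(\left(-3\right) 6\right) = -72 + 8 \left(-18\right) = -72 - 144 = -216$)
$r{\left(V,d \right)} = 10 + V + d$ ($r{\left(V,d \right)} = \left(V + d\right) + 10 = 10 + V + d$)
$t{\left(K \right)} = -13 - 2 K$ ($t{\left(K \right)} = -3 - \left(10 + K + K\right) = -3 - \left(10 + 2 K\right) = -13 - 2 K$)
$S{\left(D \right)} = \frac{2 D}{-1 + D}$
$S{\left(t{\left(4 \right)} \right)} + F{\left(Y,-49 \right)} = \frac{2 \left(-13 - 8\right)}{-1 - 21} - 216 = 2 \left(-21\right) \frac{1}{-1 - 21} - 216 = 2 \left(-21\right) \frac{1}{-22} - 216 = 2 \left(-21\right) \left(- \frac{1}{22}\right) - 216 = \frac{21}{11} - 216 = - \frac{2355}{11}$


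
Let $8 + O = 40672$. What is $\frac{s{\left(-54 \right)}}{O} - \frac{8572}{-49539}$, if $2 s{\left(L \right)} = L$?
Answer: $\frac{347234255}{2014453896} \approx 0.17237$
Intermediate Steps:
$O = 40664$ ($O = -8 + 40672 = 40664$)
$s{\left(L \right)} = \frac{L}{2}$
$\frac{s{\left(-54 \right)}}{O} - \frac{8572}{-49539} = \frac{\frac{1}{2} \left(-54\right)}{40664} - \frac{8572}{-49539} = \left(-27\right) \frac{1}{40664} - - \frac{8572}{49539} = - \frac{27}{40664} + \frac{8572}{49539} = \frac{347234255}{2014453896}$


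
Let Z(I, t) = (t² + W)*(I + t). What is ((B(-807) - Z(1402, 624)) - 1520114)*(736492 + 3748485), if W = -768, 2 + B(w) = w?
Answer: -3537932535198187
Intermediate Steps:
B(w) = -2 + w
Z(I, t) = (-768 + t²)*(I + t) (Z(I, t) = (t² - 768)*(I + t) = (-768 + t²)*(I + t))
((B(-807) - Z(1402, 624)) - 1520114)*(736492 + 3748485) = (((-2 - 807) - (624³ - 768*1402 - 768*624 + 1402*624²)) - 1520114)*(736492 + 3748485) = ((-809 - (242970624 - 1076736 - 479232 + 1402*389376)) - 1520114)*4484977 = ((-809 - (242970624 - 1076736 - 479232 + 545905152)) - 1520114)*4484977 = ((-809 - 1*787319808) - 1520114)*4484977 = ((-809 - 787319808) - 1520114)*4484977 = (-787320617 - 1520114)*4484977 = -788840731*4484977 = -3537932535198187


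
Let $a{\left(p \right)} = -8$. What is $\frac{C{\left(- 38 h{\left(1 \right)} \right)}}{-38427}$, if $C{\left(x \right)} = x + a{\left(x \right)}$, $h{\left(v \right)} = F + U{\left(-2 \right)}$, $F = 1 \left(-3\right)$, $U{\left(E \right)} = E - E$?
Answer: $- \frac{106}{38427} \approx -0.0027585$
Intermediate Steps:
$U{\left(E \right)} = 0$
$F = -3$
$h{\left(v \right)} = -3$ ($h{\left(v \right)} = -3 + 0 = -3$)
$C{\left(x \right)} = -8 + x$ ($C{\left(x \right)} = x - 8 = -8 + x$)
$\frac{C{\left(- 38 h{\left(1 \right)} \right)}}{-38427} = \frac{-8 - -114}{-38427} = \left(-8 + 114\right) \left(- \frac{1}{38427}\right) = 106 \left(- \frac{1}{38427}\right) = - \frac{106}{38427}$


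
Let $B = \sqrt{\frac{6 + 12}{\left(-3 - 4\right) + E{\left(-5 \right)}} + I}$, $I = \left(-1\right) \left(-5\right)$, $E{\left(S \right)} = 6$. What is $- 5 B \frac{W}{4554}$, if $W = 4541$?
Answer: $- \frac{22705 i \sqrt{13}}{4554} \approx - 17.976 i$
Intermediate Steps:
$I = 5$
$B = i \sqrt{13}$ ($B = \sqrt{\frac{6 + 12}{\left(-3 - 4\right) + 6} + 5} = \sqrt{\frac{18}{-7 + 6} + 5} = \sqrt{\frac{18}{-1} + 5} = \sqrt{18 \left(-1\right) + 5} = \sqrt{-18 + 5} = \sqrt{-13} = i \sqrt{13} \approx 3.6056 i$)
$- 5 B \frac{W}{4554} = - 5 i \sqrt{13} \cdot \frac{4541}{4554} = - \frac{22705 i \sqrt{13}}{4554}$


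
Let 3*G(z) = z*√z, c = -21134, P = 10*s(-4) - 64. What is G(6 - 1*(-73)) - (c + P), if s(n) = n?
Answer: 21238 + 79*√79/3 ≈ 21472.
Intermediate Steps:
P = -104 (P = 10*(-4) - 64 = -40 - 64 = -104)
G(z) = z^(3/2)/3 (G(z) = (z*√z)/3 = z^(3/2)/3)
G(6 - 1*(-73)) - (c + P) = (6 - 1*(-73))^(3/2)/3 - (-21134 - 104) = (6 + 73)^(3/2)/3 - 1*(-21238) = 79^(3/2)/3 + 21238 = (79*√79)/3 + 21238 = 79*√79/3 + 21238 = 21238 + 79*√79/3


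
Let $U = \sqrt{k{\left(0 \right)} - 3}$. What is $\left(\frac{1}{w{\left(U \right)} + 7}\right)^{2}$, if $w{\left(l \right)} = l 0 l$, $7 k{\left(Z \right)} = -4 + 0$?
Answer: $\frac{1}{49} \approx 0.020408$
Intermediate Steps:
$k{\left(Z \right)} = - \frac{4}{7}$ ($k{\left(Z \right)} = \frac{-4 + 0}{7} = \frac{1}{7} \left(-4\right) = - \frac{4}{7}$)
$U = \frac{5 i \sqrt{7}}{7}$ ($U = \sqrt{- \frac{4}{7} - 3} = \sqrt{- \frac{25}{7}} = \frac{5 i \sqrt{7}}{7} \approx 1.8898 i$)
$w{\left(l \right)} = 0$ ($w{\left(l \right)} = 0 l = 0$)
$\left(\frac{1}{w{\left(U \right)} + 7}\right)^{2} = \left(\frac{1}{0 + 7}\right)^{2} = \left(\frac{1}{7}\right)^{2} = \frac{1}{49}$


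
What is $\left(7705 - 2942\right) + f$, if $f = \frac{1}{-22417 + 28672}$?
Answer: $\frac{29792566}{6255} \approx 4763.0$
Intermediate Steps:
$f = \frac{1}{6255} \approx 0.00015987$
$\left(7705 - 2942\right) + f = \left(7705 - 2942\right) + \frac{1}{6255} = 4763 + \frac{1}{6255} = \frac{29792566}{6255}$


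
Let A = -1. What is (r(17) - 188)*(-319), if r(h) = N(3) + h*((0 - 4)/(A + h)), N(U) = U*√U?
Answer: 245311/4 - 957*√3 ≈ 59670.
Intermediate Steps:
N(U) = U^(3/2)
r(h) = 3*√3 - 4*h/(-1 + h) (r(h) = 3^(3/2) + h*((0 - 4)/(-1 + h)) = 3*√3 + h*(-4/(-1 + h)) = 3*√3 - 4*h/(-1 + h))
(r(17) - 188)*(-319) = ((-4*17 - 3*√3 + 3*17*√3)/(-1 + 17) - 188)*(-319) = ((-68 - 3*√3 + 51*√3)/16 - 188)*(-319) = ((-68 + 48*√3)/16 - 188)*(-319) = ((-17/4 + 3*√3) - 188)*(-319) = (-769/4 + 3*√3)*(-319) = 245311/4 - 957*√3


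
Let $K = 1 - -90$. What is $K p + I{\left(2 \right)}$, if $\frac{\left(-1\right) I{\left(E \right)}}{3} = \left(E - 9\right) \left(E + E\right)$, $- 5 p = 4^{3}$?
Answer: $- \frac{5404}{5} \approx -1080.8$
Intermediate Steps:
$K = 91$ ($K = 1 + 90 = 91$)
$p = - \frac{64}{5}$ ($p = - \frac{4^{3}}{5} = \left(- \frac{1}{5}\right) 64 = - \frac{64}{5} \approx -12.8$)
$I{\left(E \right)} = - 6 E \left(-9 + E\right)$ ($I{\left(E \right)} = - 3 \left(E - 9\right) \left(E + E\right) = - 3 \left(-9 + E\right) 2 E = - 3 \cdot 2 E \left(-9 + E\right) = - 6 E \left(-9 + E\right)$)
$K p + I{\left(2 \right)} = 91 \left(- \frac{64}{5}\right) + 6 \cdot 2 \left(9 - 2\right) = - \frac{5824}{5} + 6 \cdot 2 \left(9 - 2\right) = - \frac{5824}{5} + 6 \cdot 2 \cdot 7 = - \frac{5824}{5} + 84 = - \frac{5404}{5}$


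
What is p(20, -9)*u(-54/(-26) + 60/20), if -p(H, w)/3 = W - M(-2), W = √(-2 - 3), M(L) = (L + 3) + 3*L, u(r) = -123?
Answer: 1845 + 369*I*√5 ≈ 1845.0 + 825.11*I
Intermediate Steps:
M(L) = 3 + 4*L (M(L) = (3 + L) + 3*L = 3 + 4*L)
W = I*√5 (W = √(-5) = I*√5 ≈ 2.2361*I)
p(H, w) = -15 - 3*I*√5 (p(H, w) = -3*(I*√5 - (3 + 4*(-2))) = -3*(I*√5 - (3 - 8)) = -3*(I*√5 - 1*(-5)) = -3*(I*√5 + 5) = -3*(5 + I*√5) = -15 - 3*I*√5)
p(20, -9)*u(-54/(-26) + 60/20) = (-15 - 3*I*√5)*(-123) = 1845 + 369*I*√5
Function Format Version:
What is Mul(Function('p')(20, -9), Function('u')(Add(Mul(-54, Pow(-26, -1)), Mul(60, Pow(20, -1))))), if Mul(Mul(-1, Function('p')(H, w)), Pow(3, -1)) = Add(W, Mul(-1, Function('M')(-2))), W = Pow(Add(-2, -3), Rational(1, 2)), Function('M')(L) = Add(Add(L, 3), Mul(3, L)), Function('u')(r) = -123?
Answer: Add(1845, Mul(369, I, Pow(5, Rational(1, 2)))) ≈ Add(1845.0, Mul(825.11, I))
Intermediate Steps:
Function('M')(L) = Add(3, Mul(4, L)) (Function('M')(L) = Add(Add(3, L), Mul(3, L)) = Add(3, Mul(4, L)))
W = Mul(I, Pow(5, Rational(1, 2))) (W = Pow(-5, Rational(1, 2)) = Mul(I, Pow(5, Rational(1, 2))) ≈ Mul(2.2361, I))
Function('p')(H, w) = Add(-15, Mul(-3, I, Pow(5, Rational(1, 2)))) (Function('p')(H, w) = Mul(-3, Add(Mul(I, Pow(5, Rational(1, 2))), Mul(-1, Add(3, Mul(4, -2))))) = Mul(-3, Add(Mul(I, Pow(5, Rational(1, 2))), Mul(-1, Add(3, -8)))) = Mul(-3, Add(Mul(I, Pow(5, Rational(1, 2))), Mul(-1, -5))) = Mul(-3, Add(Mul(I, Pow(5, Rational(1, 2))), 5)) = Mul(-3, Add(5, Mul(I, Pow(5, Rational(1, 2))))) = Add(-15, Mul(-3, I, Pow(5, Rational(1, 2)))))
Mul(Function('p')(20, -9), Function('u')(Add(Mul(-54, Pow(-26, -1)), Mul(60, Pow(20, -1))))) = Mul(Add(-15, Mul(-3, I, Pow(5, Rational(1, 2)))), -123) = Add(1845, Mul(369, I, Pow(5, Rational(1, 2))))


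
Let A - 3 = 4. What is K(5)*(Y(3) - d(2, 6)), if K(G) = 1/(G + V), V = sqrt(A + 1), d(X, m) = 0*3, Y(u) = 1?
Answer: 5/17 - 2*sqrt(2)/17 ≈ 0.12774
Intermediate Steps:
A = 7 (A = 3 + 4 = 7)
d(X, m) = 0
V = 2*sqrt(2) (V = sqrt(7 + 1) = sqrt(8) = 2*sqrt(2) ≈ 2.8284)
K(G) = 1/(G + 2*sqrt(2))
K(5)*(Y(3) - d(2, 6)) = (1 - 1*0)/(5 + 2*sqrt(2)) = (1 + 0)/(5 + 2*sqrt(2)) = 1/(5 + 2*sqrt(2))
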